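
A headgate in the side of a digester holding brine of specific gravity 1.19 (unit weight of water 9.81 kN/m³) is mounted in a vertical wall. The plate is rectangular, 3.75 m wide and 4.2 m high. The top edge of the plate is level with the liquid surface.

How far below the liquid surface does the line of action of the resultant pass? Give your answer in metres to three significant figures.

γ = 1.19 × 9.81 = 11.6739 kN/m³.
The centroid lies 4.2/2 = 2.1 m below the top edge, so the centroid depth is h_c = 2.1 m.
A = 3.75 × 4.2 = 15.75 m².
Resultant F = γ·h_c·A = 11.6739 × 2.1 × 15.75 = 386.114 kN.
I_c = b·h³/12 = 3.75 × 4.2³/12 = 23.1525 m⁴.
Centre of pressure: y_p = y_c + I_c/(y_c·A) = 2.1 + 23.1525/(2.1 × 15.75) = 2.1 + 0.7 = 2.8 m along the plane.

h_p = 2.80 m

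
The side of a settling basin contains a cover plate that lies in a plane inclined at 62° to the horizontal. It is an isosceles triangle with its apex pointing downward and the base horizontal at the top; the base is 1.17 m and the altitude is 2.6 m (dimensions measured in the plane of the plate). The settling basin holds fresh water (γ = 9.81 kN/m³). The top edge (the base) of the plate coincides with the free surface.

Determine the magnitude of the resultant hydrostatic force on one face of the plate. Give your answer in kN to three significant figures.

F ≈ 11.4 kN

γ = 9.81 kN/m³.
Let θ = 62° be the plate's angle to the horizontal; measure y along the incline from where the plane meets the free surface. Vertical depth h = y·sinθ with sinθ = 0.882948.
With the apex down, the centroid sits h/3 = 2.6/3 = 0.866667 m below the base (the top edge), so y_c = 0.866667 m and h_c = 0.866667 × 0.882948 = 0.765222 m.
A = ½ × 1.17 × 2.6 = 1.521 m².
Resultant F = γ·h_c·A = 9.81 × 0.765222 × 1.521 = 11.4179 kN.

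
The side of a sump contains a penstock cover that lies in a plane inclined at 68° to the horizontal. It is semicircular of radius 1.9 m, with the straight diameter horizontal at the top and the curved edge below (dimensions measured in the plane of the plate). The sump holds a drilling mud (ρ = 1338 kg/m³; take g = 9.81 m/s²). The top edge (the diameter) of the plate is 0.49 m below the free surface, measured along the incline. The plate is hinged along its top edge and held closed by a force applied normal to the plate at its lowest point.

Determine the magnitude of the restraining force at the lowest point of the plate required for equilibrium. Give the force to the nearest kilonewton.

γ = ρg = 1338 × 9.81 / 1000 = 13.12578 kN/m³.
Let θ = 68° be the plate's angle to the horizontal; measure y along the incline from where the plane meets the free surface. Vertical depth h = y·sinθ with sinθ = 0.927184.
The centroid of a semicircle lies 4r/(3π) = 0.806385 m from the diameter, here below the top edge, so y_c = 0.49 + 0.806385 = 1.29638 m and h_c = 1.29638 × 0.927184 = 1.20198 m.
A = πr²/2 = π × 1.9²/2 = 5.67057 m².
Resultant F = γ·h_c·A = 13.12578 × 1.20198 × 5.67057 = 89.4642 kN.
I_c = (π/8 − 8/(9π))·r⁴ = 0.109757 × 1.9⁴ = 1.43036 m⁴.
Centre of pressure: y_p = y_c + I_c/(y_c·A) = 1.29638 + 1.43036/(1.29638 × 5.67057) = 1.29638 + 0.194575 = 1.49096 m along the plane.
The resultant acts 0.806385 + 0.194575 = 1.00096 m (along the plate) below the hinge at the top edge, so the moment about the hinge is M = F × 1.00096 = 89.4642 × 1.00096 = 89.5501 kN·m.
A normal force at the bottom, 1.9 m from the hinge, must supply this moment: P = 89.5501/1.9 = 47.1316 kN.

P ≈ 47 kN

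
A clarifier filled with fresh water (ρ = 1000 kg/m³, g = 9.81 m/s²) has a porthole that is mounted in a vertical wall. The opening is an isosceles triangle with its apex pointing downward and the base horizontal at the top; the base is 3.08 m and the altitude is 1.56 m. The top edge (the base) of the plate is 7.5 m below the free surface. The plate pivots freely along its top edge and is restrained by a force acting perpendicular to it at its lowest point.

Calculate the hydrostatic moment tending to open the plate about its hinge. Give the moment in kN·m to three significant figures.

M ≈ 101 kN·m

γ = ρg = 1000 × 9.81 = 9810 N/m³ = 9.81 kN/m³.
With the apex down, the centroid sits h/3 = 1.56/3 = 0.52 m below the base (the top edge), so the centroid depth is h_c = 7.5 + 0.52 = 8.02 m.
A = ½ × 3.08 × 1.56 = 2.4024 m².
Resultant F = γ·h_c·A = 9.81 × 8.02 × 2.4024 = 189.012 kN.
I_c = b·h³/36 = 3.08 × 1.56³/36 = 0.324804 m⁴.
Centre of pressure: y_p = y_c + I_c/(y_c·A) = 8.02 + 0.324804/(8.02 × 2.4024) = 8.02 + 0.0168578 = 8.03686 m along the plane.
The resultant acts 0.52 + 0.0168578 = 0.536858 m (along the plate) below the hinge at the top edge, so the moment about the hinge is M = F × 0.536858 = 189.012 × 0.536858 = 101.473 kN·m.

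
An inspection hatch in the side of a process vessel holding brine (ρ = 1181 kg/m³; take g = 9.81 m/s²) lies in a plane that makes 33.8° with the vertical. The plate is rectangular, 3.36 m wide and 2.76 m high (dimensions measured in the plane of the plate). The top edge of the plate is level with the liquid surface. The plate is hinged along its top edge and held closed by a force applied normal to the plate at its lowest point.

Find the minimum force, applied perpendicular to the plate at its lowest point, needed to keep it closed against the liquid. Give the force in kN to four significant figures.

γ = ρg = 1181 × 9.81 / 1000 = 11.58561 kN/m³.
The plate makes 33.8° with the vertical, i.e. θ = 90° − 33.8° = 56.2° to the horizontal. Measuring y along the incline from the free-surface line, vertical depth h = y·sinθ with sinθ = 0.830984.
The centroid lies 2.76/2 = 1.38 m below the top edge, so y_c = 1.38 m and h_c = 1.38 × 0.830984 = 1.14676 m.
A = 3.36 × 2.76 = 9.2736 m².
Resultant F = γ·h_c·A = 11.58561 × 1.14676 × 9.2736 = 123.208 kN.
I_c = b·h³/12 = 3.36 × 2.76³/12 = 5.88688 m⁴.
Centre of pressure: y_p = y_c + I_c/(y_c·A) = 1.38 + 5.88688/(1.38 × 9.2736) = 1.38 + 0.46 = 1.84 m along the plane.
The resultant acts 1.38 + 0.46 = 1.84 m (along the plate) below the hinge at the top edge, so the moment about the hinge is M = F × 1.84 = 123.208 × 1.84 = 226.703 kN·m.
A normal force at the bottom, 2.76 m from the hinge, must supply this moment: P = 226.703/2.76 = 82.1388 kN.

P ≈ 82.14 kN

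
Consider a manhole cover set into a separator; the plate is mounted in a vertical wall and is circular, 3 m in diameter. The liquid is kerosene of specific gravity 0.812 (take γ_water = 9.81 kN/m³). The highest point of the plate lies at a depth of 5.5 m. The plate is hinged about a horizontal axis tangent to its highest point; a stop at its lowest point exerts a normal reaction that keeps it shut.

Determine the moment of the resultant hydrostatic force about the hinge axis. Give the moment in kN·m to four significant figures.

M ≈ 622.9 kN·m

γ = 0.812 × 9.81 = 7.96572 kN/m³.
The centroid is at the centre, 1.5 m below the top of the plate, so the centroid depth is h_c = 5.5 + 1.5 = 7 m.
A = π(1.5)² = 7.06858 m².
Resultant F = γ·h_c·A = 7.96572 × 7 × 7.06858 = 394.144 kN.
I_c = πr⁴/4 = π × 1.5⁴/4 = 3.97608 m⁴.
Centre of pressure: y_p = y_c + I_c/(y_c·A) = 7 + 3.97608/(7 × 7.06858) = 7 + 0.0803572 = 7.08036 m along the plane.
The resultant acts 1.5 + 0.0803572 = 1.58036 m (along the plate) below the hinge at the top edge, so the moment about the hinge is M = F × 1.58036 = 394.144 × 1.58036 = 622.889 kN·m.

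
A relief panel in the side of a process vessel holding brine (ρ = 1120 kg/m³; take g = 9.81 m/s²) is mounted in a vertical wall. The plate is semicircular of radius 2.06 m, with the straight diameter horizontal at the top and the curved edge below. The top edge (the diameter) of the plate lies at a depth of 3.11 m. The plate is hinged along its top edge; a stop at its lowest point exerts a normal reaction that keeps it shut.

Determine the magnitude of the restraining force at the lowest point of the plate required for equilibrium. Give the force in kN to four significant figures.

P ≈ 134.4 kN

γ = ρg = 1120 × 9.81 / 1000 = 10.9872 kN/m³.
The centroid of a semicircle lies 4r/(3π) = 0.874291 m from the diameter, here below the top edge, so the centroid depth is h_c = 3.11 + 0.874291 = 3.98429 m.
A = πr²/2 = π × 2.06²/2 = 6.66583 m².
Resultant F = γ·h_c·A = 10.9872 × 3.98429 × 6.66583 = 291.805 kN.
I_c = (π/8 − 8/(9π))·r⁴ = 0.109757 × 2.06⁴ = 1.97652 m⁴.
Centre of pressure: y_p = y_c + I_c/(y_c·A) = 3.98429 + 1.97652/(3.98429 × 6.66583) = 3.98429 + 0.0744211 = 4.05871 m along the plane.
The resultant acts 0.874291 + 0.0744211 = 0.948712 m (along the plate) below the hinge at the top edge, so the moment about the hinge is M = F × 0.948712 = 291.805 × 0.948712 = 276.839 kN·m.
A normal force at the bottom, 2.06 m from the hinge, must supply this moment: P = 276.839/2.06 = 134.388 kN.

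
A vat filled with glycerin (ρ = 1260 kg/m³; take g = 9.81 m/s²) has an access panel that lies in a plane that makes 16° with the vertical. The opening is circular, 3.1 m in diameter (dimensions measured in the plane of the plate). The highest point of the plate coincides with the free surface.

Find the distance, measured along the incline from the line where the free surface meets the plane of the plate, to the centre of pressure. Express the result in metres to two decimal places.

y_p = 1.94 m

γ = ρg = 1260 × 9.81 / 1000 = 12.3606 kN/m³.
The plate makes 16° with the vertical, i.e. θ = 90° − 16° = 74° to the horizontal. Measuring y along the incline from the free-surface line, vertical depth h = y·sinθ with sinθ = 0.961262.
The centroid is at the centre, 1.55 m below the top of the plate, so y_c = 1.55 m and h_c = 1.55 × 0.961262 = 1.48996 m.
A = π(1.55)² = 7.54768 m².
Resultant F = γ·h_c·A = 12.3606 × 1.48996 × 7.54768 = 139.004 kN.
I_c = πr⁴/4 = π × 1.55⁴/4 = 4.53332 m⁴.
Centre of pressure: y_p = y_c + I_c/(y_c·A) = 1.55 + 4.53332/(1.55 × 7.54768) = 1.55 + 0.3875 = 1.9375 m along the plane.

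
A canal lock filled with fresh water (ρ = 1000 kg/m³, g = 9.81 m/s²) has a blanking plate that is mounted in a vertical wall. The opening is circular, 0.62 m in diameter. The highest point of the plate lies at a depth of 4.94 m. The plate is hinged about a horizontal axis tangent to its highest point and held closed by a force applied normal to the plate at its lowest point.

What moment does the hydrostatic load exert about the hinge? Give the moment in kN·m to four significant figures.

M ≈ 4.891 kN·m

γ = ρg = 1000 × 9.81 = 9810 N/m³ = 9.81 kN/m³.
The centroid is at the centre, 0.31 m below the top of the plate, so the centroid depth is h_c = 4.94 + 0.31 = 5.25 m.
A = π(0.31)² = 0.301907 m².
Resultant F = γ·h_c·A = 9.81 × 5.25 × 0.301907 = 15.549 kN.
I_c = πr⁴/4 = π × 0.31⁴/4 = 0.00725332 m⁴.
Centre of pressure: y_p = y_c + I_c/(y_c·A) = 5.25 + 0.00725332/(5.25 × 0.301907) = 5.25 + 0.00457619 = 5.25458 m along the plane.
The resultant acts 0.31 + 0.00457619 = 0.314576 m (along the plate) below the hinge at the top edge, so the moment about the hinge is M = F × 0.314576 = 15.549 × 0.314576 = 4.89134 kN·m.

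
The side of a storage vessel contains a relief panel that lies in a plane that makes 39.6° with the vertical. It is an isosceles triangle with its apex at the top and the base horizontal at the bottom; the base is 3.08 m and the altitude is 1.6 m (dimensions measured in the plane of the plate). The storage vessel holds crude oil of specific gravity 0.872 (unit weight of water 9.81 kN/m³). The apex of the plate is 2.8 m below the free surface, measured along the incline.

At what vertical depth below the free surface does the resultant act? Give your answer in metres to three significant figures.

γ = 0.872 × 9.81 = 8.55432 kN/m³.
The plate makes 39.6° with the vertical, i.e. θ = 90° − 39.6° = 50.4° to the horizontal. Measuring y along the incline from the free-surface line, vertical depth h = y·sinθ with sinθ = 0.770513.
With the apex up, the centroid sits 2h/3 = 2 × 1.6/3 = 1.06667 m below the apex, so y_c = 2.8 + 1.06667 = 3.86667 m and h_c = 3.86667 × 0.770513 = 2.97932 m.
A = ½ × 3.08 × 1.6 = 2.464 m².
Resultant F = γ·h_c·A = 8.55432 × 2.97932 × 2.464 = 62.7976 kN.
I_c = b·h³/36 = 3.08 × 1.6³/36 = 0.350436 m⁴.
Centre of pressure: y_p = y_c + I_c/(y_c·A) = 3.86667 + 0.350436/(3.86667 × 2.464) = 3.86667 + 0.0367816 = 3.90345 m along the plane.
Vertically, h_p = y_p·sinθ = 3.90345 × 0.770513 = 3.00766 m.

h_p = 3.01 m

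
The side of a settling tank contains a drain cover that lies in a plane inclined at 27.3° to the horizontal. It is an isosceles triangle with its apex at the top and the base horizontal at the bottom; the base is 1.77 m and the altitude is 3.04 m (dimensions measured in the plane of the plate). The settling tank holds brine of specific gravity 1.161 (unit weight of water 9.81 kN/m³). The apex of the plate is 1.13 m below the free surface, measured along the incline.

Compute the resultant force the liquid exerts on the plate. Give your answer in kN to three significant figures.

γ = 1.161 × 9.81 = 11.38941 kN/m³.
Let θ = 27.3° be the plate's angle to the horizontal; measure y along the incline from where the plane meets the free surface. Vertical depth h = y·sinθ with sinθ = 0.458650.
With the apex up, the centroid sits 2h/3 = 2 × 3.04/3 = 2.02667 m below the apex, so y_c = 1.13 + 2.02667 = 3.15667 m and h_c = 3.15667 × 0.458650 = 1.44781 m.
A = ½ × 1.77 × 3.04 = 2.6904 m².
Resultant F = γ·h_c·A = 11.38941 × 1.44781 × 2.6904 = 44.3639 kN.

F ≈ 44.4 kN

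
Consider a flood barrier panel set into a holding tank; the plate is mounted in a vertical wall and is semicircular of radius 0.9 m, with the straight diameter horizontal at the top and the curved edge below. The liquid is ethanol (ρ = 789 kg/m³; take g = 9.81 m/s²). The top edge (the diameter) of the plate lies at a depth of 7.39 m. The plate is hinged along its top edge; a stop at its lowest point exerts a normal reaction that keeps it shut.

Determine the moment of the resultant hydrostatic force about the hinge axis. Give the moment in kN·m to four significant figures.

M ≈ 29.79 kN·m

γ = ρg = 789 × 9.81 / 1000 = 7.74009 kN/m³.
The centroid of a semicircle lies 4r/(3π) = 0.381972 m from the diameter, here below the top edge, so the centroid depth is h_c = 7.39 + 0.381972 = 7.77197 m.
A = πr²/2 = π × 0.9²/2 = 1.27235 m².
Resultant F = γ·h_c·A = 7.74009 × 7.77197 × 1.27235 = 76.5392 kN.
I_c = (π/8 − 8/(9π))·r⁴ = 0.109757 × 0.9⁴ = 0.0720116 m⁴.
Centre of pressure: y_p = y_c + I_c/(y_c·A) = 7.77197 + 0.0720116/(7.77197 × 1.27235) = 7.77197 + 0.00728224 = 7.77925 m along the plane.
The resultant acts 0.381972 + 0.00728224 = 0.389254 m (along the plate) below the hinge at the top edge, so the moment about the hinge is M = F × 0.389254 = 76.5392 × 0.389254 = 29.7932 kN·m.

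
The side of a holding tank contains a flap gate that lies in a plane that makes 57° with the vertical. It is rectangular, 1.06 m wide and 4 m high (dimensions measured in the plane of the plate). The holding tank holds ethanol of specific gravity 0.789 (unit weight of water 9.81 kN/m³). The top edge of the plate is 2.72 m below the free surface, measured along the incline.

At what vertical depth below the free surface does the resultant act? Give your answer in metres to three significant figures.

h_p = 2.72 m

γ = 0.789 × 9.81 = 7.74009 kN/m³.
The plate makes 57° with the vertical, i.e. θ = 90° − 57° = 33° to the horizontal. Measuring y along the incline from the free-surface line, vertical depth h = y·sinθ with sinθ = 0.544639.
The centroid lies 4/2 = 2 m below the top edge, so y_c = 2.72 + 2 = 4.72 m and h_c = 4.72 × 0.544639 = 2.5707 m.
A = 1.06 × 4 = 4.24 m².
Resultant F = γ·h_c·A = 7.74009 × 2.5707 × 4.24 = 84.3652 kN.
I_c = b·h³/12 = 1.06 × 4³/12 = 5.65333 m⁴.
Centre of pressure: y_p = y_c + I_c/(y_c·A) = 4.72 + 5.65333/(4.72 × 4.24) = 4.72 + 0.282486 = 5.00249 m along the plane.
Vertically, h_p = y_p·sinθ = 5.00249 × 0.544639 = 2.72455 m.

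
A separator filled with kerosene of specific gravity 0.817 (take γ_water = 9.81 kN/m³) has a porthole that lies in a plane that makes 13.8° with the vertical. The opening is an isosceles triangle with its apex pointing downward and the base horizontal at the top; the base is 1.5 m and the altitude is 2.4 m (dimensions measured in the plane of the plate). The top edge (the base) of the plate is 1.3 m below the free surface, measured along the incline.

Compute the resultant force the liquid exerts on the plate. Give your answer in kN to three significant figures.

F ≈ 29.4 kN

γ = 0.817 × 9.81 = 8.01477 kN/m³.
The plate makes 13.8° with the vertical, i.e. θ = 90° − 13.8° = 76.2° to the horizontal. Measuring y along the incline from the free-surface line, vertical depth h = y·sinθ with sinθ = 0.971134.
With the apex down, the centroid sits h/3 = 2.4/3 = 0.8 m below the base (the top edge), so y_c = 1.3 + 0.8 = 2.1 m and h_c = 2.1 × 0.971134 = 2.03938 m.
A = ½ × 1.5 × 2.4 = 1.8 m².
Resultant F = γ·h_c·A = 8.01477 × 2.03938 × 1.8 = 29.4213 kN.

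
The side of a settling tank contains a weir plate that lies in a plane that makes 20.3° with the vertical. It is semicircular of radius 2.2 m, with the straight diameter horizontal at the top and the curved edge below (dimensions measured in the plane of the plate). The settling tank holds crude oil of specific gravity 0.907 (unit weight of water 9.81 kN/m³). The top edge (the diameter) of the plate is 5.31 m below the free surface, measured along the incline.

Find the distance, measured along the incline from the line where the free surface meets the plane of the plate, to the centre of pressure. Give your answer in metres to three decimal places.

y_p = 6.298 m

γ = 0.907 × 9.81 = 8.89767 kN/m³.
The plate makes 20.3° with the vertical, i.e. θ = 90° − 20.3° = 69.7° to the horizontal. Measuring y along the incline from the free-surface line, vertical depth h = y·sinθ with sinθ = 0.937889.
The centroid of a semicircle lies 4r/(3π) = 0.933709 m from the diameter, here below the top edge, so y_c = 5.31 + 0.933709 = 6.24371 m and h_c = 6.24371 × 0.937889 = 5.85591 m.
A = πr²/2 = π × 2.2²/2 = 7.60265 m².
Resultant F = γ·h_c·A = 8.89767 × 5.85591 × 7.60265 = 396.128 kN.
I_c = (π/8 − 8/(9π))·r⁴ = 0.109757 × 2.2⁴ = 2.57112 m⁴.
Centre of pressure: y_p = y_c + I_c/(y_c·A) = 6.24371 + 2.57112/(6.24371 × 7.60265) = 6.24371 + 0.0541645 = 6.29787 m along the plane.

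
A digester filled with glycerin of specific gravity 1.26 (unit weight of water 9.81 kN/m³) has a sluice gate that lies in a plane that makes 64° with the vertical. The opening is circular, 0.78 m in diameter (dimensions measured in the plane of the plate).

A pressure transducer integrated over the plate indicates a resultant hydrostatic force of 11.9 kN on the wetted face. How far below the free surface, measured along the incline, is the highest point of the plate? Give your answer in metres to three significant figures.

γ = 1.26 × 9.81 = 12.3606 kN/m³.
A = π(0.39)² = 0.477836 m².
From F = γ·h_c·A, the centroid depth is h_c = 11.9/(12.3606 × 0.477836) = 2.01478 m.
The plate makes 64° with the vertical, i.e. θ = 90° − 64° = 26° to the horizontal. Measuring y along the incline from the free-surface line, vertical depth h = y·sinθ with sinθ = 0.438371.
Along the incline, y_c = h_c/sinθ = 2.01478/0.438371 = 4.59606 m.
The centroid is at the centre, 0.39 m below the top of the plate, so the highest point sits at y_top = 4.59606 − 0.39 = 4.20606 m along the incline.

y_top ≈ 4.21 m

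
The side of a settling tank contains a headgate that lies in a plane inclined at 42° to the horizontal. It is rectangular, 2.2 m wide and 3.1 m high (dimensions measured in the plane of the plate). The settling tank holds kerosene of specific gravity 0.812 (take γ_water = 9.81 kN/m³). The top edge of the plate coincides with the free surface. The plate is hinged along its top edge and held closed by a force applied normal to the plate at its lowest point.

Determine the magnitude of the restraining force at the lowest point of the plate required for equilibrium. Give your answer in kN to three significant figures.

P ≈ 37.6 kN

γ = 0.812 × 9.81 = 7.96572 kN/m³.
Let θ = 42° be the plate's angle to the horizontal; measure y along the incline from where the plane meets the free surface. Vertical depth h = y·sinθ with sinθ = 0.669131.
The centroid lies 3.1/2 = 1.55 m below the top edge, so y_c = 1.55 m and h_c = 1.55 × 0.669131 = 1.03715 m.
A = 2.2 × 3.1 = 6.82 m².
Resultant F = γ·h_c·A = 7.96572 × 1.03715 × 6.82 = 56.3444 kN.
I_c = b·h³/12 = 2.2 × 3.1³/12 = 5.46168 m⁴.
Centre of pressure: y_p = y_c + I_c/(y_c·A) = 1.55 + 5.46168/(1.55 × 6.82) = 1.55 + 0.516666 = 2.06667 m along the plane.
The resultant acts 1.55 + 0.516666 = 2.06667 m (along the plate) below the hinge at the top edge, so the moment about the hinge is M = F × 2.06667 = 56.3444 × 2.06667 = 116.445 kN·m.
A normal force at the bottom, 3.1 m from the hinge, must supply this moment: P = 116.445/3.1 = 37.5629 kN.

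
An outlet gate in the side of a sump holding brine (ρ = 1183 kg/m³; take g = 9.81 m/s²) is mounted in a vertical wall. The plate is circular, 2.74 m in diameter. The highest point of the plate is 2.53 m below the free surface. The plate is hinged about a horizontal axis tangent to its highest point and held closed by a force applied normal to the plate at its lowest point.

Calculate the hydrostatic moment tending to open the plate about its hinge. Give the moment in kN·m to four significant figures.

γ = ρg = 1183 × 9.81 / 1000 = 11.60523 kN/m³.
The centroid is at the centre, 1.37 m below the top of the plate, so the centroid depth is h_c = 2.53 + 1.37 = 3.9 m.
A = π(1.37)² = 5.89646 m².
Resultant F = γ·h_c·A = 11.60523 × 3.9 × 5.89646 = 266.876 kN.
I_c = πr⁴/4 = π × 1.37⁴/4 = 2.76676 m⁴.
Centre of pressure: y_p = y_c + I_c/(y_c·A) = 3.9 + 2.76676/(3.9 × 5.89646) = 3.9 + 0.120314 = 4.02031 m along the plane.
The resultant acts 1.37 + 0.120314 = 1.49031 m (along the plate) below the hinge at the top edge, so the moment about the hinge is M = F × 1.49031 = 266.876 × 1.49031 = 397.728 kN·m.

M ≈ 397.7 kN·m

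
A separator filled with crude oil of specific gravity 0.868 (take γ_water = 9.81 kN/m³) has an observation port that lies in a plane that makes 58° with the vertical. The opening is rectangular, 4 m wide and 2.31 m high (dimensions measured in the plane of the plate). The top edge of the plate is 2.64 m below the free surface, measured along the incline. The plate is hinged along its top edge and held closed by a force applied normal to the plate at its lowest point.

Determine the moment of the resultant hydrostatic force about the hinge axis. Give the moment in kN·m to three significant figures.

γ = 0.868 × 9.81 = 8.51508 kN/m³.
The plate makes 58° with the vertical, i.e. θ = 90° − 58° = 32° to the horizontal. Measuring y along the incline from the free-surface line, vertical depth h = y·sinθ with sinθ = 0.529919.
The centroid lies 2.31/2 = 1.155 m below the top edge, so y_c = 2.64 + 1.155 = 3.795 m and h_c = 3.795 × 0.529919 = 2.01104 m.
A = 4 × 2.31 = 9.24 m².
Resultant F = γ·h_c·A = 8.51508 × 2.01104 × 9.24 = 158.227 kN.
I_c = b·h³/12 = 4 × 2.31³/12 = 4.1088 m⁴.
Centre of pressure: y_p = y_c + I_c/(y_c·A) = 3.795 + 4.1088/(3.795 × 9.24) = 3.795 + 0.117174 = 3.91217 m along the plane.
The resultant acts 1.155 + 0.117174 = 1.27217 m (along the plate) below the hinge at the top edge, so the moment about the hinge is M = F × 1.27217 = 158.227 × 1.27217 = 201.292 kN·m.

M ≈ 201 kN·m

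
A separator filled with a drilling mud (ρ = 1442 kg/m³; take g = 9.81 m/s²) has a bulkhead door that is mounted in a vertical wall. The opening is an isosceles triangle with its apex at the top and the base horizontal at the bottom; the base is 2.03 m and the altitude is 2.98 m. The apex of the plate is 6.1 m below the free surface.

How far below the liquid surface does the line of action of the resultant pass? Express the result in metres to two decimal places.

γ = ρg = 1442 × 9.81 / 1000 = 14.14602 kN/m³.
With the apex up, the centroid sits 2h/3 = 2 × 2.98/3 = 1.98667 m below the apex, so the centroid depth is h_c = 6.1 + 1.98667 = 8.08667 m.
A = ½ × 2.03 × 2.98 = 3.0247 m².
Resultant F = γ·h_c·A = 14.14602 × 8.08667 × 3.0247 = 346.008 kN.
I_c = b·h³/36 = 2.03 × 2.98³/36 = 1.49225 m⁴.
Centre of pressure: y_p = y_c + I_c/(y_c·A) = 8.08667 + 1.49225/(8.08667 × 3.0247) = 8.08667 + 0.0610084 = 8.14768 m along the plane.

h_p = 8.15 m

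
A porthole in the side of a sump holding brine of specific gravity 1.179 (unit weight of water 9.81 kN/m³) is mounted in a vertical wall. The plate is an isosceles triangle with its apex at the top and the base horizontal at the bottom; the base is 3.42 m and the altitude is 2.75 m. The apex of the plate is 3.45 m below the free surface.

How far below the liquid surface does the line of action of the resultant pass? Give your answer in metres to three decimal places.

h_p = 5.363 m

γ = 1.179 × 9.81 = 11.56599 kN/m³.
With the apex up, the centroid sits 2h/3 = 2 × 2.75/3 = 1.83333 m below the apex, so the centroid depth is h_c = 3.45 + 1.83333 = 5.28333 m.
A = ½ × 3.42 × 2.75 = 4.7025 m².
Resultant F = γ·h_c·A = 11.56599 × 5.28333 × 4.7025 = 287.355 kN.
I_c = b·h³/36 = 3.42 × 2.75³/36 = 1.9757 m⁴.
Centre of pressure: y_p = y_c + I_c/(y_c·A) = 5.28333 + 1.9757/(5.28333 × 4.7025) = 5.28333 + 0.0795215 = 5.36285 m along the plane.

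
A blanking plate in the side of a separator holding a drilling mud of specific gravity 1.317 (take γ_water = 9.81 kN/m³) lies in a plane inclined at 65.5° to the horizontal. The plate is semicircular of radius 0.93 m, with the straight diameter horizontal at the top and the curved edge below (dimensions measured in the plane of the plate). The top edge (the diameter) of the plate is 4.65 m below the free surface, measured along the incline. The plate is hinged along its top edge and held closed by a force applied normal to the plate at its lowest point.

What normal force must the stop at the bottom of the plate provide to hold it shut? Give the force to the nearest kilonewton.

γ = 1.317 × 9.81 = 12.91977 kN/m³.
Let θ = 65.5° be the plate's angle to the horizontal; measure y along the incline from where the plane meets the free surface. Vertical depth h = y·sinθ with sinθ = 0.909961.
The centroid of a semicircle lies 4r/(3π) = 0.394704 m from the diameter, here below the top edge, so y_c = 4.65 + 0.394704 = 5.0447 m and h_c = 5.0447 × 0.909961 = 4.59048 m.
A = πr²/2 = π × 0.93²/2 = 1.35858 m².
Resultant F = γ·h_c·A = 12.91977 × 4.59048 × 1.35858 = 80.5746 kN.
I_c = (π/8 − 8/(9π))·r⁴ = 0.109757 × 0.93⁴ = 0.0821039 m⁴.
Centre of pressure: y_p = y_c + I_c/(y_c·A) = 5.0447 + 0.0821039/(5.0447 × 1.35858) = 5.0447 + 0.0119796 = 5.05668 m along the plane.
The resultant acts 0.394704 + 0.0119796 = 0.406684 m (along the plate) below the hinge at the top edge, so the moment about the hinge is M = F × 0.406684 = 80.5746 × 0.406684 = 32.7684 kN·m.
A normal force at the bottom, 0.93 m from the hinge, must supply this moment: P = 32.7684/0.93 = 35.2348 kN.

P ≈ 35 kN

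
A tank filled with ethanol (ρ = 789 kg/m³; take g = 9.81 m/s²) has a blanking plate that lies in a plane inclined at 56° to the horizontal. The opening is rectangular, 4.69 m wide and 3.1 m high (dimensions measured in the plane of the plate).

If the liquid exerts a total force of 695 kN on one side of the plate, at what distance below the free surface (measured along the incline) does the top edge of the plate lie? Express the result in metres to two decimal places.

γ = ρg = 789 × 9.81 / 1000 = 7.74009 kN/m³.
A = 4.69 × 3.1 = 14.539 m².
From F = γ·h_c·A, the centroid depth is h_c = 695/(7.74009 × 14.539) = 6.17596 m.
Let θ = 56° be the plate's angle to the horizontal; measure y along the incline from where the plane meets the free surface. Vertical depth h = y·sinθ with sinθ = 0.829038.
Along the incline, y_c = h_c/sinθ = 6.17596/0.829038 = 7.44955 m.
The centroid lies 3.1/2 = 1.55 m below the top edge, so the top edge sits at y_top = 7.44955 − 1.55 = 5.89955 m along the incline.

y_top ≈ 5.90 m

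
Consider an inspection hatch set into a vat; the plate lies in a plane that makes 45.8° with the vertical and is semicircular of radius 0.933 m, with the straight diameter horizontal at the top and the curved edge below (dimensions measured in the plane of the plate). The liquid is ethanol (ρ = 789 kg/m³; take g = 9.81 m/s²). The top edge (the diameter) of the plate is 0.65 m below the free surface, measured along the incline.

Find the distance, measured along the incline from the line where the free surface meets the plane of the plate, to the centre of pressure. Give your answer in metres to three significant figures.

y_p = 1.10 m

γ = ρg = 789 × 9.81 / 1000 = 7.74009 kN/m³.
The plate makes 45.8° with the vertical, i.e. θ = 90° − 45.8° = 44.2° to the horizontal. Measuring y along the incline from the free-surface line, vertical depth h = y·sinθ with sinθ = 0.697165.
The centroid of a semicircle lies 4r/(3π) = 0.395977 m from the diameter, here below the top edge, so y_c = 0.65 + 0.395977 = 1.04598 m and h_c = 1.04598 × 0.697165 = 0.729221 m.
A = πr²/2 = π × 0.933²/2 = 1.36736 m².
Resultant F = γ·h_c·A = 7.74009 × 0.729221 × 1.36736 = 7.7177 kN.
I_c = (π/8 − 8/(9π))·r⁴ = 0.109757 × 0.933⁴ = 0.0831685 m⁴.
Centre of pressure: y_p = y_c + I_c/(y_c·A) = 1.04598 + 0.0831685/(1.04598 × 1.36736) = 1.04598 + 0.0581504 = 1.10413 m along the plane.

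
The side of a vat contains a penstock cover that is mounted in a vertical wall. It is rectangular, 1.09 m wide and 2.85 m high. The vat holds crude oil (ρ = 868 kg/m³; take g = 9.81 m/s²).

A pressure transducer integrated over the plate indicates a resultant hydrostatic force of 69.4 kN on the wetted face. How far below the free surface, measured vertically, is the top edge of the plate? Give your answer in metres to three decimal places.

d_top ≈ 1.199 m

γ = ρg = 868 × 9.81 / 1000 = 8.51508 kN/m³.
A = 1.09 × 2.85 = 3.1065 m².
From F = γ·h_c·A, the centroid depth is h_c = 69.4/(8.51508 × 3.1065) = 2.62361 m.
The centroid lies 2.85/2 = 1.425 m below the top edge, so the top edge sits at h_top = 2.62361 − 1.425 = 1.19861 m below the surface.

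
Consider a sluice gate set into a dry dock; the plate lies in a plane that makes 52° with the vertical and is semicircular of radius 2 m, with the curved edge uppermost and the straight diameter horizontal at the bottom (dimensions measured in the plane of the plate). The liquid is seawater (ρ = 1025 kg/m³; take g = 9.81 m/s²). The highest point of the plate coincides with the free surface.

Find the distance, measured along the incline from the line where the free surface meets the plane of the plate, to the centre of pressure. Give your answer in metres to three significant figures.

γ = ρg = 1025 × 9.81 / 1000 = 10.05525 kN/m³.
The plate makes 52° with the vertical, i.e. θ = 90° − 52° = 38° to the horizontal. Measuring y along the incline from the free-surface line, vertical depth h = y·sinθ with sinθ = 0.615661.
The centroid lies 4r/(3π) = 0.848826 m above the diameter, so r − 4r/(3π) = 2 − 0.848826 = 1.15117 m below the topmost point, so y_c = 1.15117 m and h_c = 1.15117 × 0.615661 = 0.70873 m.
A = πr²/2 = π × 2²/2 = 6.28319 m².
Resultant F = γ·h_c·A = 10.05525 × 0.70873 × 6.28319 = 44.7769 kN.
I_c = (π/8 − 8/(9π))·r⁴ = 0.109757 × 2⁴ = 1.75611 m⁴.
Centre of pressure: y_p = y_c + I_c/(y_c·A) = 1.15117 + 1.75611/(1.15117 × 6.28319) = 1.15117 + 0.242791 = 1.39396 m along the plane.

y_p = 1.39 m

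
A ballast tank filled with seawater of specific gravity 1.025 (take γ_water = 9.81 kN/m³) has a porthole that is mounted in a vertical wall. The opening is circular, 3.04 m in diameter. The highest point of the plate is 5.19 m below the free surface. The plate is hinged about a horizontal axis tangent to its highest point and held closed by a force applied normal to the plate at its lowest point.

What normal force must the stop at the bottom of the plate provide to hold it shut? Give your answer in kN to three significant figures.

P ≈ 259 kN

γ = 1.025 × 9.81 = 10.05525 kN/m³.
The centroid is at the centre, 1.52 m below the top of the plate, so the centroid depth is h_c = 5.19 + 1.52 = 6.71 m.
A = π(1.52)² = 7.25834 m².
Resultant F = γ·h_c·A = 10.05525 × 6.71 × 7.25834 = 489.725 kN.
I_c = πr⁴/4 = π × 1.52⁴/4 = 4.19241 m⁴.
Centre of pressure: y_p = y_c + I_c/(y_c·A) = 6.71 + 4.19241/(6.71 × 7.25834) = 6.71 + 0.0860803 = 6.79608 m along the plane.
The resultant acts 1.52 + 0.0860803 = 1.60608 m (along the plate) below the hinge at the top edge, so the moment about the hinge is M = F × 1.60608 = 489.725 × 1.60608 = 786.538 kN·m.
A normal force at the bottom, 3.04 m from the hinge, must supply this moment: P = 786.538/3.04 = 258.73 kN.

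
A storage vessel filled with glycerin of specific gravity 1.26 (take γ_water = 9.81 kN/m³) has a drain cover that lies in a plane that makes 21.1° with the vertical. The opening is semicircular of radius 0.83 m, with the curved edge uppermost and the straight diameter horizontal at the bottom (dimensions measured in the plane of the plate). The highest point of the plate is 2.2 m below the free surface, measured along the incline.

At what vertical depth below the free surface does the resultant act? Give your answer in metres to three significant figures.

h_p = 2.51 m

γ = 1.26 × 9.81 = 12.3606 kN/m³.
The plate makes 21.1° with the vertical, i.e. θ = 90° − 21.1° = 68.9° to the horizontal. Measuring y along the incline from the free-surface line, vertical depth h = y·sinθ with sinθ = 0.932954.
The centroid lies 4r/(3π) = 0.352263 m above the diameter, so r − 4r/(3π) = 0.83 − 0.352263 = 0.477737 m below the topmost point, so y_c = 2.2 + 0.477737 = 2.67774 m and h_c = 2.67774 × 0.932954 = 2.49821 m.
A = πr²/2 = π × 0.83²/2 = 1.08212 m².
Resultant F = γ·h_c·A = 12.3606 × 2.49821 × 1.08212 = 33.4152 kN.
I_c = (π/8 − 8/(9π))·r⁴ = 0.109757 × 0.83⁴ = 0.0520888 m⁴.
Centre of pressure: y_p = y_c + I_c/(y_c·A) = 2.67774 + 0.0520888/(2.67774 × 1.08212) = 2.67774 + 0.0179763 = 2.69572 m along the plane.
Vertically, h_p = y_p·sinθ = 2.69572 × 0.932954 = 2.51498 m.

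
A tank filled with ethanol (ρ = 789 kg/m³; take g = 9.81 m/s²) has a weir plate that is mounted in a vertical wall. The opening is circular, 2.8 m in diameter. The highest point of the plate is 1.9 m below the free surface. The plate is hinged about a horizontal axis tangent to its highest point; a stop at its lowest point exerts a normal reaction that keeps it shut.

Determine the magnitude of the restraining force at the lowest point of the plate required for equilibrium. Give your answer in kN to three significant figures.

γ = ρg = 789 × 9.81 / 1000 = 7.74009 kN/m³.
The centroid is at the centre, 1.4 m below the top of the plate, so the centroid depth is h_c = 1.9 + 1.4 = 3.3 m.
A = π(1.4)² = 6.15752 m².
Resultant F = γ·h_c·A = 7.74009 × 3.3 × 6.15752 = 157.277 kN.
I_c = πr⁴/4 = π × 1.4⁴/4 = 3.01719 m⁴.
Centre of pressure: y_p = y_c + I_c/(y_c·A) = 3.3 + 3.01719/(3.3 × 6.15752) = 3.3 + 0.148485 = 3.44848 m along the plane.
The resultant acts 1.4 + 0.148485 = 1.54848 m (along the plate) below the hinge at the top edge, so the moment about the hinge is M = F × 1.54848 = 157.277 × 1.54848 = 243.54 kN·m.
A normal force at the bottom, 2.8 m from the hinge, must supply this moment: P = 243.54/2.8 = 86.9786 kN.

P ≈ 87.0 kN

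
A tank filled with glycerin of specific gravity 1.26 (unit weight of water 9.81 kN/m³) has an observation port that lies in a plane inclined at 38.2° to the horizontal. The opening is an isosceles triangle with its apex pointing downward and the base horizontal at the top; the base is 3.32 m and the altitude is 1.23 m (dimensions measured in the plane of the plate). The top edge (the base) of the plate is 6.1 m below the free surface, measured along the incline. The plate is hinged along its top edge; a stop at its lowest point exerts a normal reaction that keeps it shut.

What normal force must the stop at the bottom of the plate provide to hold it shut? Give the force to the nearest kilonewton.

γ = 1.26 × 9.81 = 12.3606 kN/m³.
Let θ = 38.2° be the plate's angle to the horizontal; measure y along the incline from where the plane meets the free surface. Vertical depth h = y·sinθ with sinθ = 0.618408.
With the apex down, the centroid sits h/3 = 1.23/3 = 0.41 m below the base (the top edge), so y_c = 6.1 + 0.41 = 6.51 m and h_c = 6.51 × 0.618408 = 4.02584 m.
A = ½ × 3.32 × 1.23 = 2.0418 m².
Resultant F = γ·h_c·A = 12.3606 × 4.02584 × 2.0418 = 101.604 kN.
I_c = b·h³/36 = 3.32 × 1.23³/36 = 0.171613 m⁴.
Centre of pressure: y_p = y_c + I_c/(y_c·A) = 6.51 + 0.171613/(6.51 × 2.0418) = 6.51 + 0.0129109 = 6.52291 m along the plane.
The resultant acts 0.41 + 0.0129109 = 0.422911 m (along the plate) below the hinge at the top edge, so the moment about the hinge is M = F × 0.422911 = 101.604 × 0.422911 = 42.9694 kN·m.
A normal force at the bottom, 1.23 m from the hinge, must supply this moment: P = 42.9694/1.23 = 34.9345 kN.

P ≈ 35 kN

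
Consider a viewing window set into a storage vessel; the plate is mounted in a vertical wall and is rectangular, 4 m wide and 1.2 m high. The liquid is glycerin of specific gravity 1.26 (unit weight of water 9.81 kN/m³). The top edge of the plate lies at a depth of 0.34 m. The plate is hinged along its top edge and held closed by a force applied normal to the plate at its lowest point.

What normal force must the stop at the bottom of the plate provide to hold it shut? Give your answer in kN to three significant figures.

P ≈ 33.8 kN

γ = 1.26 × 9.81 = 12.3606 kN/m³.
The centroid lies 1.2/2 = 0.6 m below the top edge, so the centroid depth is h_c = 0.34 + 0.6 = 0.94 m.
A = 4 × 1.2 = 4.8 m².
Resultant F = γ·h_c·A = 12.3606 × 0.94 × 4.8 = 55.771 kN.
I_c = b·h³/12 = 4 × 1.2³/12 = 0.576 m⁴.
Centre of pressure: y_p = y_c + I_c/(y_c·A) = 0.94 + 0.576/(0.94 × 4.8) = 0.94 + 0.12766 = 1.06766 m along the plane.
The resultant acts 0.6 + 0.12766 = 0.72766 m (along the plate) below the hinge at the top edge, so the moment about the hinge is M = F × 0.72766 = 55.771 × 0.72766 = 40.5823 kN·m.
A normal force at the bottom, 1.2 m from the hinge, must supply this moment: P = 40.5823/1.2 = 33.8186 kN.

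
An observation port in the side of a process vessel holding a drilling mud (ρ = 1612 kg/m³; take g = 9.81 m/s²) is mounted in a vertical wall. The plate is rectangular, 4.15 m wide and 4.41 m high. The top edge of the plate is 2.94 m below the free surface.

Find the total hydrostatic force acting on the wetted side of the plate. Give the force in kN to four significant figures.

γ = ρg = 1612 × 9.81 / 1000 = 15.81372 kN/m³.
The centroid lies 4.41/2 = 2.205 m below the top edge, so the centroid depth is h_c = 2.94 + 2.205 = 5.145 m.
A = 4.15 × 4.41 = 18.3015 m².
Resultant F = γ·h_c·A = 15.81372 × 5.145 × 18.3015 = 1489.04 kN.

F ≈ 1489 kN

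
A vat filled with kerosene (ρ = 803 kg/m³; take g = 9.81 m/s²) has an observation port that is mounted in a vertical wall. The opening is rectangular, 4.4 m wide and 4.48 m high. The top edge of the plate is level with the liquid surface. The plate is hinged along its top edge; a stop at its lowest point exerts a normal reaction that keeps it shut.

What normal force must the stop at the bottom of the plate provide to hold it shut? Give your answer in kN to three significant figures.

γ = ρg = 803 × 9.81 / 1000 = 7.87743 kN/m³.
The centroid lies 4.48/2 = 2.24 m below the top edge, so the centroid depth is h_c = 2.24 m.
A = 4.4 × 4.48 = 19.712 m².
Resultant F = γ·h_c·A = 7.87743 × 2.24 × 19.712 = 347.827 kN.
I_c = b·h³/12 = 4.4 × 4.48³/12 = 32.969 m⁴.
Centre of pressure: y_p = y_c + I_c/(y_c·A) = 2.24 + 32.969/(2.24 × 19.712) = 2.24 + 0.746667 = 2.98667 m along the plane.
The resultant acts 2.24 + 0.746667 = 2.98667 m (along the plate) below the hinge at the top edge, so the moment about the hinge is M = F × 2.98667 = 347.827 × 2.98667 = 1038.84 kN·m.
A normal force at the bottom, 4.48 m from the hinge, must supply this moment: P = 1038.84/4.48 = 231.884 kN.

P ≈ 232 kN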